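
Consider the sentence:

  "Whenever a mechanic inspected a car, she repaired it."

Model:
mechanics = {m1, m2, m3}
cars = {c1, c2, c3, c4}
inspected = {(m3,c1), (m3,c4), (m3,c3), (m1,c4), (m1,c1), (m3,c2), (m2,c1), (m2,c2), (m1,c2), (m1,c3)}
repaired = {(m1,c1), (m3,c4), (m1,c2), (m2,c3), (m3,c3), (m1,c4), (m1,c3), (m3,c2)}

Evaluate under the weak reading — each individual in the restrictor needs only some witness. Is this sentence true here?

"it" takes "a car" as antecedent — a donkey pronoun bound across the clause boundary.
Weak reading: every mechanic m with some inspected-car has at least one inspected-car c such that repaired(m,c).
Per mechanic: m1:✓  m2:✗  m3:✓
m2 has no witness among its inspected-cars.

False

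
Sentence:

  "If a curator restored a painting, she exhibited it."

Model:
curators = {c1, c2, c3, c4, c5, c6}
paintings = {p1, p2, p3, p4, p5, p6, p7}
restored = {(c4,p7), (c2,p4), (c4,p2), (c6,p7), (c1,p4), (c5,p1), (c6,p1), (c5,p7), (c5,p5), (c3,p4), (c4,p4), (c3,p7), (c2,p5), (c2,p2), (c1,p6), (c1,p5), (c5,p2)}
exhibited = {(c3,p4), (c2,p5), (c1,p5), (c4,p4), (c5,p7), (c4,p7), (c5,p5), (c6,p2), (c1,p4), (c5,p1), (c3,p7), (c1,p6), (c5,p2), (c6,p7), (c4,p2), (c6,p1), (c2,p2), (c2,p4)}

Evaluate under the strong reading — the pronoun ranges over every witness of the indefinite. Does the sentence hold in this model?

True

"it" takes "a painting" as antecedent — a donkey pronoun bound across the clause boundary.
Strong reading: for every (c,p) with restored(c,p), exhibited(c,p).
Restrictor pairs: (c1,p4) ✓  (c1,p5) ✓  (c1,p6) ✓  (c2,p2) ✓  (c2,p4) ✓  (c2,p5) ✓  (c3,p4) ✓  (c3,p7) ✓  (c4,p2) ✓  (c4,p4) ✓  (c4,p7) ✓  (c5,p1) ✓  (c5,p2) ✓  (c5,p5) ✓  (c5,p7) ✓  (c6,p1) ✓  (c6,p7) ✓
Every restrictor pair satisfies the scope.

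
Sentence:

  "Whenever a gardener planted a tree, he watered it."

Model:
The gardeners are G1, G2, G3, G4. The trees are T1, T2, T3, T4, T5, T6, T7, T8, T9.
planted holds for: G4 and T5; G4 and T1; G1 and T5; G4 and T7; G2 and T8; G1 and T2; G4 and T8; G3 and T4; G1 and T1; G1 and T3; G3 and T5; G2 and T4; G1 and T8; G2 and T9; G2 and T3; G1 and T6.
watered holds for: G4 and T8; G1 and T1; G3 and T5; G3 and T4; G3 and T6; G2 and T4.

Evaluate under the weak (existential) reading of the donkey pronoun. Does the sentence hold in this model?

"it" takes "a tree" as antecedent — a donkey pronoun bound across the clause boundary.
Weak reading: every gardener g with some planted-tree has at least one planted-tree t such that watered(g,t).
Per gardener: G1:✓  G2:✓  G3:✓  G4:✓
Every gardener in the restrictor has a witness.

True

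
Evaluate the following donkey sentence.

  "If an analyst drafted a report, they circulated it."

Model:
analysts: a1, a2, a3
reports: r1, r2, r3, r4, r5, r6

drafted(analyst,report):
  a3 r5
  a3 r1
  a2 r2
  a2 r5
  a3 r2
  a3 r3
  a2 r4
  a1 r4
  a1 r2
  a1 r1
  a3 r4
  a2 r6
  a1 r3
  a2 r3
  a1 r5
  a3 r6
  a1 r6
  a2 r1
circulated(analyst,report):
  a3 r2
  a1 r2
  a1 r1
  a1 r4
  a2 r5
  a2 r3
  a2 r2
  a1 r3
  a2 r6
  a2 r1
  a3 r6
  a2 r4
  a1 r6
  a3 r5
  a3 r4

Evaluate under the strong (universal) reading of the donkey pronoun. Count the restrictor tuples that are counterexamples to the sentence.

3

"it" takes "a report" as antecedent — a donkey pronoun bound across the clause boundary.
Strong reading: for every (a,r) with drafted(a,r), circulated(a,r).
Restrictor pairs: (a1,r1) ✓  (a1,r2) ✓  (a1,r3) ✓  (a1,r4) ✓  (a1,r5) ✗  (a1,r6) ✓  (a2,r1) ✓  (a2,r2) ✓  (a2,r3) ✓  (a2,r4) ✓  (a2,r5) ✓  (a2,r6) ✓  (a3,r1) ✗  (a3,r2) ✓  (a3,r3) ✗  (a3,r4) ✓  (a3,r5) ✓  (a3,r6) ✓
Counterexamples (restrictor pairs failing the scope): 3.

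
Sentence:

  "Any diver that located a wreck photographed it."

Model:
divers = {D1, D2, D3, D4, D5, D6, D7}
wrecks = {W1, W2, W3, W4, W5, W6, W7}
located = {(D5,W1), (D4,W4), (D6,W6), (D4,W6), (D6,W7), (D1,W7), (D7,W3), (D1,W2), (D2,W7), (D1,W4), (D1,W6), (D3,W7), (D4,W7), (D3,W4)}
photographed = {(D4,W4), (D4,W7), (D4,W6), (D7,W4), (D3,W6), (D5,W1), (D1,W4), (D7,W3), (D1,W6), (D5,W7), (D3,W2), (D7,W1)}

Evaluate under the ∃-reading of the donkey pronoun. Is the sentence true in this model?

"it" takes "a wreck" as antecedent — a donkey pronoun bound across the clause boundary.
Weak reading: every diver d with some located-wreck has at least one located-wreck w such that photographed(d,w).
Per diver: D1:✓  D2:✗  D3:✗  D4:✓  D5:✓  D6:✗  D7:✓
D2 has no witness among its located-wrecks.

False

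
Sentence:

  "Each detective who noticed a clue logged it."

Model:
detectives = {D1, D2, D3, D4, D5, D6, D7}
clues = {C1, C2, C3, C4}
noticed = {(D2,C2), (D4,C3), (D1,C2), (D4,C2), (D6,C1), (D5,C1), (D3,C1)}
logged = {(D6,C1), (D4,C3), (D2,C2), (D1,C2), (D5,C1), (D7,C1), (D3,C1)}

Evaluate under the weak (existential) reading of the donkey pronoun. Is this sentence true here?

True

"it" takes "a clue" as antecedent — a donkey pronoun bound across the clause boundary.
Weak reading: every detective d with some noticed-clue has at least one noticed-clue c such that logged(d,c).
Per detective: D1:✓  D2:✓  D3:✓  D4:✓  D5:✓  D6:✓
Every detective in the restrictor has a witness.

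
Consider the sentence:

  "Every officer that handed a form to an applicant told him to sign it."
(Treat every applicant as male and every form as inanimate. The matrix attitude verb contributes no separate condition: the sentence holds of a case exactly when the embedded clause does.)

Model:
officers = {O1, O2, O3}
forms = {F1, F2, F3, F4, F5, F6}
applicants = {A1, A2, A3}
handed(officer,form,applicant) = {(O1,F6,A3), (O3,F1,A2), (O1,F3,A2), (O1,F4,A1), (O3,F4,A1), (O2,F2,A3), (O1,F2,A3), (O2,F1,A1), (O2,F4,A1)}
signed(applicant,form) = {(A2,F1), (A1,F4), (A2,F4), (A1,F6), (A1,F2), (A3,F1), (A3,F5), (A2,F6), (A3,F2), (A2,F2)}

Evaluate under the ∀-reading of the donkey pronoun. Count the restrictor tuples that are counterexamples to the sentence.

"him" takes "an applicant" as antecedent and "it" takes "a form"; both are donkey pronouns co-varying with the restrictor.
Strong reading: for every (o,f,a) with handed(o,f,a), signed(a,f).
Restrictor triples: (O1,F2,A3)→signed(A3,F2) ✓  (O1,F3,A2)→signed(A2,F3) ✗  (O1,F4,A1)→signed(A1,F4) ✓  (O1,F6,A3)→signed(A3,F6) ✗  (O2,F1,A1)→signed(A1,F1) ✗  (O2,F2,A3)→signed(A3,F2) ✓  (O2,F4,A1)→signed(A1,F4) ✓  (O3,F1,A2)→signed(A2,F1) ✓  (O3,F4,A1)→signed(A1,F4) ✓
Counterexamples (restrictor triples failing the scope): 3.

3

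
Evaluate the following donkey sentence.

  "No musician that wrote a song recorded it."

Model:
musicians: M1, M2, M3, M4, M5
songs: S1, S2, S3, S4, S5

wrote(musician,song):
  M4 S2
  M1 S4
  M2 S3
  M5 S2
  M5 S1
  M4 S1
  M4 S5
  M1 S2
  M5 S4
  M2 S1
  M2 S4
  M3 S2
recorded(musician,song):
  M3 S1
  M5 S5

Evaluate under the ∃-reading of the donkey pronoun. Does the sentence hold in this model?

"it" takes "a song" as antecedent — a donkey pronoun bound across the clause boundary.
Truth condition: for no (m,s) with wrote(m,s) does recorded(m,s) hold.
Restrictor pairs — does the scope hold? (M1,S2):fails  (M1,S4):fails  (M2,S1):fails  (M2,S3):fails  (M2,S4):fails  (M3,S2):fails  (M4,S1):fails  (M4,S2):fails  (M4,S5):fails  (M5,S1):fails  (M5,S2):fails  (M5,S4):fails
Scope holds for no restrictor pair, so the sentence is true.

True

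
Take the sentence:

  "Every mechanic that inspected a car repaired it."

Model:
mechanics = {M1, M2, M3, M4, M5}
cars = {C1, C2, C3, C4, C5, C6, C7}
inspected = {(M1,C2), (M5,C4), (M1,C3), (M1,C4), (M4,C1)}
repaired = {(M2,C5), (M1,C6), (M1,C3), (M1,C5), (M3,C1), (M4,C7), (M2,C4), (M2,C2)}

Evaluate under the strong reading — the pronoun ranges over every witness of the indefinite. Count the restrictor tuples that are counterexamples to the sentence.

"it" takes "a car" as antecedent — a donkey pronoun bound across the clause boundary.
Strong reading: for every (m,c) with inspected(m,c), repaired(m,c).
Restrictor pairs: (M1,C2) ✗  (M1,C3) ✓  (M1,C4) ✗  (M4,C1) ✗  (M5,C4) ✗
Counterexamples (restrictor pairs failing the scope): 4.

4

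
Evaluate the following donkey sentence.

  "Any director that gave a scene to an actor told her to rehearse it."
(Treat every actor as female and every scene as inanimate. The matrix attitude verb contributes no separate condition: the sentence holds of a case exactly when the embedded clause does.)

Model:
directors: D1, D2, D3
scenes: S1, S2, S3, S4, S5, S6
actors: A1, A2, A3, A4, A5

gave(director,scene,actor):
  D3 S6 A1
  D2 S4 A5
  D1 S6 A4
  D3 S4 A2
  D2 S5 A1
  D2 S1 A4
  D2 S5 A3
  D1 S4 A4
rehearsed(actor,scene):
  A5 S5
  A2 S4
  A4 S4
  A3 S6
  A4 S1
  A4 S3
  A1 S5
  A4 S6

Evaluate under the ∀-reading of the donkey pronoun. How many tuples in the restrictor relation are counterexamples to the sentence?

"her" takes "an actor" as antecedent and "it" takes "a scene"; both are donkey pronouns co-varying with the restrictor.
Strong reading: for every (d,s,a) with gave(d,s,a), rehearsed(a,s).
Restrictor triples: (D1,S4,A4)→rehearsed(A4,S4) ✓  (D1,S6,A4)→rehearsed(A4,S6) ✓  (D2,S1,A4)→rehearsed(A4,S1) ✓  (D2,S4,A5)→rehearsed(A5,S4) ✗  (D2,S5,A1)→rehearsed(A1,S5) ✓  (D2,S5,A3)→rehearsed(A3,S5) ✗  (D3,S4,A2)→rehearsed(A2,S4) ✓  (D3,S6,A1)→rehearsed(A1,S6) ✗
Counterexamples (restrictor triples failing the scope): 3.

3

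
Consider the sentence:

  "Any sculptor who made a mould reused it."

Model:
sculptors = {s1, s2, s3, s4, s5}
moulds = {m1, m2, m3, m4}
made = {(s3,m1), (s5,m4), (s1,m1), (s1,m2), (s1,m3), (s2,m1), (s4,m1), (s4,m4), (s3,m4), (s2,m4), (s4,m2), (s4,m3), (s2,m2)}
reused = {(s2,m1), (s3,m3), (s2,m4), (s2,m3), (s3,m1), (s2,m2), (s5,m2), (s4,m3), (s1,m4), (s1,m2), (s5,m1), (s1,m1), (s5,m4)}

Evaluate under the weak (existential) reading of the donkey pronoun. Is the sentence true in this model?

"it" takes "a mould" as antecedent — a donkey pronoun bound across the clause boundary.
Weak reading: every sculptor s with some made-mould has at least one made-mould m such that reused(s,m).
Per sculptor: s1:✓  s2:✓  s3:✓  s4:✓  s5:✓
Every sculptor in the restrictor has a witness.

True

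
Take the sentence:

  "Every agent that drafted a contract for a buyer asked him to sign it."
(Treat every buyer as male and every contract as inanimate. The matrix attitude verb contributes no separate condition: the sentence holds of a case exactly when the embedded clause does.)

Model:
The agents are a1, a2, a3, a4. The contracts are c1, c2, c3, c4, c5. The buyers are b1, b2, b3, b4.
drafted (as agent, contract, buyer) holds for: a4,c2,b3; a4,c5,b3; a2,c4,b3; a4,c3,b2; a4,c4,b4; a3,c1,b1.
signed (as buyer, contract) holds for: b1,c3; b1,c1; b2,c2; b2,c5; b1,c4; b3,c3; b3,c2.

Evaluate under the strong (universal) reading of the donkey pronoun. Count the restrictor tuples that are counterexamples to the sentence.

4

"him" takes "a buyer" as antecedent and "it" takes "a contract"; both are donkey pronouns co-varying with the restrictor.
Strong reading: for every (a,c,b) with drafted(a,c,b), signed(b,c).
Restrictor triples: (a2,c4,b3)→signed(b3,c4) ✗  (a3,c1,b1)→signed(b1,c1) ✓  (a4,c2,b3)→signed(b3,c2) ✓  (a4,c3,b2)→signed(b2,c3) ✗  (a4,c4,b4)→signed(b4,c4) ✗  (a4,c5,b3)→signed(b3,c5) ✗
Counterexamples (restrictor triples failing the scope): 4.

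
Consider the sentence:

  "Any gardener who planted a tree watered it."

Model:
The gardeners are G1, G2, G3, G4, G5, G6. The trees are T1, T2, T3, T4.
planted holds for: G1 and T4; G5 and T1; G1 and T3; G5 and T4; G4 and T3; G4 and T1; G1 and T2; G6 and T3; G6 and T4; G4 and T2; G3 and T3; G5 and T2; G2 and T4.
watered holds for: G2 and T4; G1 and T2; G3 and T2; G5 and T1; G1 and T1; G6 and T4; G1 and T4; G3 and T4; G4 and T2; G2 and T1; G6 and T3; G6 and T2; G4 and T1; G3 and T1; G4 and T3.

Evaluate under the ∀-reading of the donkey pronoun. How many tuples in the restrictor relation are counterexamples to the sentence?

"it" takes "a tree" as antecedent — a donkey pronoun bound across the clause boundary.
Strong reading: for every (g,t) with planted(g,t), watered(g,t).
Restrictor pairs: (G1,T2) ✓  (G1,T3) ✗  (G1,T4) ✓  (G2,T4) ✓  (G3,T3) ✗  (G4,T1) ✓  (G4,T2) ✓  (G4,T3) ✓  (G5,T1) ✓  (G5,T2) ✗  (G5,T4) ✗  (G6,T3) ✓  (G6,T4) ✓
Counterexamples (restrictor pairs failing the scope): 4.

4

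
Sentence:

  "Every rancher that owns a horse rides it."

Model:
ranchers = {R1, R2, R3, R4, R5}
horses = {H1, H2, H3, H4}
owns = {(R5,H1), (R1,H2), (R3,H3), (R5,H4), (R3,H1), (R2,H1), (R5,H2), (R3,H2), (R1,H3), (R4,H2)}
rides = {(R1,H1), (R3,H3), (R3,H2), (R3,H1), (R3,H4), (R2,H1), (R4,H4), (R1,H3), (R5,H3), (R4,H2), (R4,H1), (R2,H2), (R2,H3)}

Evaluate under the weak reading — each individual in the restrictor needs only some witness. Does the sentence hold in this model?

False

"it" takes "a horse" as antecedent — a donkey pronoun bound across the clause boundary.
Weak reading: every rancher r with some owns-horse has at least one owns-horse h such that rides(r,h).
Per rancher: R1:✓  R2:✓  R3:✓  R4:✓  R5:✗
R5 has no witness among its owns-horses.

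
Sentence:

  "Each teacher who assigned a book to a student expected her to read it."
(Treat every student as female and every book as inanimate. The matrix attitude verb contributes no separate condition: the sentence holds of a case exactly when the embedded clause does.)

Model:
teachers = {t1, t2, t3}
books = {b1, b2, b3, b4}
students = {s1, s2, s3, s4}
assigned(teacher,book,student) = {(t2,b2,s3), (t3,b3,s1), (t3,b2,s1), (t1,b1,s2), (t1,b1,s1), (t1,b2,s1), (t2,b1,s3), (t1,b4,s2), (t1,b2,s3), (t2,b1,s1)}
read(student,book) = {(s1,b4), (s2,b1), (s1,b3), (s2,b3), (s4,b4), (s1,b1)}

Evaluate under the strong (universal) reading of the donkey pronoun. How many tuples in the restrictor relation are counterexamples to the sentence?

6

"her" takes "a student" as antecedent and "it" takes "a book"; both are donkey pronouns co-varying with the restrictor.
Strong reading: for every (t,b,s) with assigned(t,b,s), read(s,b).
Restrictor triples: (t1,b1,s1)→read(s1,b1) ✓  (t1,b1,s2)→read(s2,b1) ✓  (t1,b2,s1)→read(s1,b2) ✗  (t1,b2,s3)→read(s3,b2) ✗  (t1,b4,s2)→read(s2,b4) ✗  (t2,b1,s1)→read(s1,b1) ✓  (t2,b1,s3)→read(s3,b1) ✗  (t2,b2,s3)→read(s3,b2) ✗  (t3,b2,s1)→read(s1,b2) ✗  (t3,b3,s1)→read(s1,b3) ✓
Counterexamples (restrictor triples failing the scope): 6.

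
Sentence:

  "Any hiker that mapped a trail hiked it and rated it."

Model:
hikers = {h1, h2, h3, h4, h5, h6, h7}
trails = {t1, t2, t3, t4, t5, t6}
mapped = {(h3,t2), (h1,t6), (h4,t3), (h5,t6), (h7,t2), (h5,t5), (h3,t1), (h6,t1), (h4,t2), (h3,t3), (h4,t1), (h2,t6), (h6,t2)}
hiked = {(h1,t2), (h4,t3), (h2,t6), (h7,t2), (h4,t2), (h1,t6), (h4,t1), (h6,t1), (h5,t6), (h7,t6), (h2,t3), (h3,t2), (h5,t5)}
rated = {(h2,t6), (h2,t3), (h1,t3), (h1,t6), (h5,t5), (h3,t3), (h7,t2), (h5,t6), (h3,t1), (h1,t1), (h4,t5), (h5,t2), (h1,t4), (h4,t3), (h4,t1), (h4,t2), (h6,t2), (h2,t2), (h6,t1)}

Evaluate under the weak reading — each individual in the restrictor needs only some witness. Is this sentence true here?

"it" takes "a trail" as antecedent — a donkey pronoun bound across the clause boundary.
Weak reading: every hiker h with some mapped-trail has at least one mapped-trail t such that hiked(h,t) ∧ rated(h,t).
Per hiker: h1:✓  h2:✓  h3:✗  h4:✓  h5:✓  h6:✓  h7:✓
h3 has no witness among its mapped-trails.

False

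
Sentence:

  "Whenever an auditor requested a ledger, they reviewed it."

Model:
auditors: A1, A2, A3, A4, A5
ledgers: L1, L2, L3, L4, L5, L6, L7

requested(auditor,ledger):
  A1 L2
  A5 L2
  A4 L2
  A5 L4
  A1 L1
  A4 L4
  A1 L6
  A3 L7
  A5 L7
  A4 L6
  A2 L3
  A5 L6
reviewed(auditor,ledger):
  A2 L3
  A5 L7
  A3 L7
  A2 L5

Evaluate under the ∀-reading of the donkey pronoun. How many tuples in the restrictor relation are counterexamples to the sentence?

"it" takes "a ledger" as antecedent — a donkey pronoun bound across the clause boundary.
Strong reading: for every (a,l) with requested(a,l), reviewed(a,l).
Restrictor pairs: (A1,L1) ✗  (A1,L2) ✗  (A1,L6) ✗  (A2,L3) ✓  (A3,L7) ✓  (A4,L2) ✗  (A4,L4) ✗  (A4,L6) ✗  (A5,L2) ✗  (A5,L4) ✗  (A5,L6) ✗  (A5,L7) ✓
Counterexamples (restrictor pairs failing the scope): 9.

9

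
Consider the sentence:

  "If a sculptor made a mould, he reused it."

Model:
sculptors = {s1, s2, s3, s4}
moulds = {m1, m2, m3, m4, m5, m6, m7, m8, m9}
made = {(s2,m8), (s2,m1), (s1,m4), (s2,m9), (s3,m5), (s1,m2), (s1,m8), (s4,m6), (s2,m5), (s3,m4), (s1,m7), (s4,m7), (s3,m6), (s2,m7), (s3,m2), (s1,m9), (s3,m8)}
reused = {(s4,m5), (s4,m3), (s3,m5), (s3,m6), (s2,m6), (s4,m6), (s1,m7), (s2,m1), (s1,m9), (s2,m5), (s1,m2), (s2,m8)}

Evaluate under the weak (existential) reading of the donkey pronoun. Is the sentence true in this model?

True

"it" takes "a mould" as antecedent — a donkey pronoun bound across the clause boundary.
Weak reading: every sculptor s with some made-mould has at least one made-mould m such that reused(s,m).
Per sculptor: s1:✓  s2:✓  s3:✓  s4:✓
Every sculptor in the restrictor has a witness.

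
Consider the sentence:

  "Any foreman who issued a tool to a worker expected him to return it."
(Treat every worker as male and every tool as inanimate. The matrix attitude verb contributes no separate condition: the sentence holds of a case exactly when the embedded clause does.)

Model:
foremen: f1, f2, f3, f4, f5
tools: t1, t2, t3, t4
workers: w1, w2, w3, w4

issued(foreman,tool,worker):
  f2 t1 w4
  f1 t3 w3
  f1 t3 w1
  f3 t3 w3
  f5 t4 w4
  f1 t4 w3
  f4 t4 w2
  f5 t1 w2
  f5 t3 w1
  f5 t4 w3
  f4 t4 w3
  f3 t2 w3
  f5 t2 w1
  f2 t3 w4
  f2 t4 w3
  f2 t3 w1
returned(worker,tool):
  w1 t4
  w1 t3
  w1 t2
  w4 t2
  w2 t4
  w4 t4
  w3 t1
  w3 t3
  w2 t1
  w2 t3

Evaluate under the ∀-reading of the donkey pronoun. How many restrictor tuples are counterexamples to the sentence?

7

"him" takes "a worker" as antecedent and "it" takes "a tool"; both are donkey pronouns co-varying with the restrictor.
Strong reading: for every (f,t,w) with issued(f,t,w), returned(w,t).
Restrictor triples: (f1,t3,w1)→returned(w1,t3) ✓  (f1,t3,w3)→returned(w3,t3) ✓  (f1,t4,w3)→returned(w3,t4) ✗  (f2,t1,w4)→returned(w4,t1) ✗  (f2,t3,w1)→returned(w1,t3) ✓  (f2,t3,w4)→returned(w4,t3) ✗  (f2,t4,w3)→returned(w3,t4) ✗  (f3,t2,w3)→returned(w3,t2) ✗  (f3,t3,w3)→returned(w3,t3) ✓  (f4,t4,w2)→returned(w2,t4) ✓  (f4,t4,w3)→returned(w3,t4) ✗  (f5,t1,w2)→returned(w2,t1) ✓  (f5,t2,w1)→returned(w1,t2) ✓  (f5,t3,w1)→returned(w1,t3) ✓  (f5,t4,w3)→returned(w3,t4) ✗  (f5,t4,w4)→returned(w4,t4) ✓
Counterexamples (restrictor triples failing the scope): 7.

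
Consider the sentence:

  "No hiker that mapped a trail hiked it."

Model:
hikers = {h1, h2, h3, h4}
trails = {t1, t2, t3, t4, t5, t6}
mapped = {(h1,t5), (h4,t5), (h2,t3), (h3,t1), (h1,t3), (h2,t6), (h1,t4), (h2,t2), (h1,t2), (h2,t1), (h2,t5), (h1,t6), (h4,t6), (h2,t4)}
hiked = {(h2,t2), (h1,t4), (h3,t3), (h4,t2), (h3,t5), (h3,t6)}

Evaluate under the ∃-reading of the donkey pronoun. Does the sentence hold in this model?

False

"it" takes "a trail" as antecedent — a donkey pronoun bound across the clause boundary.
Truth condition: for no (h,t) with mapped(h,t) does hiked(h,t) hold.
Restrictor pairs — does the scope hold? (h1,t2):fails  (h1,t3):fails  (h1,t4):holds  (h1,t5):fails  (h1,t6):fails  (h2,t1):fails  (h2,t2):holds  (h2,t3):fails  (h2,t4):fails  (h2,t5):fails  (h2,t6):fails  (h3,t1):fails  (h4,t5):fails  (h4,t6):fails
Scope holds for 2 pair(s), so the sentence is false.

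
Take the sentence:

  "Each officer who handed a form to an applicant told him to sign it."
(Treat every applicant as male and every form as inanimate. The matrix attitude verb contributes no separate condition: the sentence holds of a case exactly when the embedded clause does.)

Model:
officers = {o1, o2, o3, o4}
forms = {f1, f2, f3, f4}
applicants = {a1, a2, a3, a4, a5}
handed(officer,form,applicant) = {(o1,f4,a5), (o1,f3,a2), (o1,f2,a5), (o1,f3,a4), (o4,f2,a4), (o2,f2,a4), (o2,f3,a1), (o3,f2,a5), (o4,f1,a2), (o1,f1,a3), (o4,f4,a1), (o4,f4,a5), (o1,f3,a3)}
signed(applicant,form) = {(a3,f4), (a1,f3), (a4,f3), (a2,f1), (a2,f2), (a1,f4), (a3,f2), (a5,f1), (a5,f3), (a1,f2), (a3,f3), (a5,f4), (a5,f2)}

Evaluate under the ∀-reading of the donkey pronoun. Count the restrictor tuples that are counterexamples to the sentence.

"him" takes "an applicant" as antecedent and "it" takes "a form"; both are donkey pronouns co-varying with the restrictor.
Strong reading: for every (o,f,a) with handed(o,f,a), signed(a,f).
Restrictor triples: (o1,f1,a3)→signed(a3,f1) ✗  (o1,f2,a5)→signed(a5,f2) ✓  (o1,f3,a2)→signed(a2,f3) ✗  (o1,f3,a3)→signed(a3,f3) ✓  (o1,f3,a4)→signed(a4,f3) ✓  (o1,f4,a5)→signed(a5,f4) ✓  (o2,f2,a4)→signed(a4,f2) ✗  (o2,f3,a1)→signed(a1,f3) ✓  (o3,f2,a5)→signed(a5,f2) ✓  (o4,f1,a2)→signed(a2,f1) ✓  (o4,f2,a4)→signed(a4,f2) ✗  (o4,f4,a1)→signed(a1,f4) ✓  (o4,f4,a5)→signed(a5,f4) ✓
Counterexamples (restrictor triples failing the scope): 4.

4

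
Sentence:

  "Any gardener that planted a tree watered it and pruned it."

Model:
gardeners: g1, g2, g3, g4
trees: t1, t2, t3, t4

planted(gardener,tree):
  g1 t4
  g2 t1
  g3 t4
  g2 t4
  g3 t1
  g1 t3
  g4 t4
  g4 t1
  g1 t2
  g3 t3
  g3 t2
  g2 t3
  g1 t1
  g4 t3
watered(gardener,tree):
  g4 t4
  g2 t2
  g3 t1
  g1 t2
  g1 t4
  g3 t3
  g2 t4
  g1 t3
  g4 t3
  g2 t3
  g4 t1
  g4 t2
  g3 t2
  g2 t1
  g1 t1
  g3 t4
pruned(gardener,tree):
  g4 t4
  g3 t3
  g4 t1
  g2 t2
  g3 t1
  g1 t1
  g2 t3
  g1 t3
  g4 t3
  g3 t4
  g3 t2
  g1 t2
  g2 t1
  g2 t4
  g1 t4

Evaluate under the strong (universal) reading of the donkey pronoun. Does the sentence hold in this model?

True

"it" takes "a tree" as antecedent — a donkey pronoun bound across the clause boundary.
Strong reading: for every (g,t) with planted(g,t), watered(g,t) ∧ pruned(g,t).
Restrictor pairs: (g1,t1) ✓  (g1,t2) ✓  (g1,t3) ✓  (g1,t4) ✓  (g2,t1) ✓  (g2,t3) ✓  (g2,t4) ✓  (g3,t1) ✓  (g3,t2) ✓  (g3,t3) ✓  (g3,t4) ✓  (g4,t1) ✓  (g4,t3) ✓  (g4,t4) ✓
Every restrictor pair satisfies the scope.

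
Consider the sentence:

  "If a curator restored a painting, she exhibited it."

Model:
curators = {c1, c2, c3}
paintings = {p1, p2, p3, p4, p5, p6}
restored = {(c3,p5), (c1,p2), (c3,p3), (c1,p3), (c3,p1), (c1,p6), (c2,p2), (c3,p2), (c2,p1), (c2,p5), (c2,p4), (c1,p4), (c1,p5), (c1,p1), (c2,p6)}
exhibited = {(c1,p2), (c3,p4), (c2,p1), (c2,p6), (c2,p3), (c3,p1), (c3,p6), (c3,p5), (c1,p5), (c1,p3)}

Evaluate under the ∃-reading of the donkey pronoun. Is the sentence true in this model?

True

"it" takes "a painting" as antecedent — a donkey pronoun bound across the clause boundary.
Weak reading: every curator c with some restored-painting has at least one restored-painting p such that exhibited(c,p).
Per curator: c1:✓  c2:✓  c3:✓
Every curator in the restrictor has a witness.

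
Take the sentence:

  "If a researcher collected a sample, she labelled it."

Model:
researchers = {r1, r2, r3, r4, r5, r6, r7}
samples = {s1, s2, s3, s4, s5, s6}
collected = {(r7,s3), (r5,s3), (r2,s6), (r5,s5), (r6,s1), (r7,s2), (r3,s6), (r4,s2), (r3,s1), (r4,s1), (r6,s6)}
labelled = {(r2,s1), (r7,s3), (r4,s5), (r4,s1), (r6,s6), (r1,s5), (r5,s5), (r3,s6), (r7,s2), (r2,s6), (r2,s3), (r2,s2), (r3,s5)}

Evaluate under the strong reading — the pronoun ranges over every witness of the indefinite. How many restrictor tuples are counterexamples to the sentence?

4

"it" takes "a sample" as antecedent — a donkey pronoun bound across the clause boundary.
Strong reading: for every (r,s) with collected(r,s), labelled(r,s).
Restrictor pairs: (r2,s6) ✓  (r3,s1) ✗  (r3,s6) ✓  (r4,s1) ✓  (r4,s2) ✗  (r5,s3) ✗  (r5,s5) ✓  (r6,s1) ✗  (r6,s6) ✓  (r7,s2) ✓  (r7,s3) ✓
Counterexamples (restrictor pairs failing the scope): 4.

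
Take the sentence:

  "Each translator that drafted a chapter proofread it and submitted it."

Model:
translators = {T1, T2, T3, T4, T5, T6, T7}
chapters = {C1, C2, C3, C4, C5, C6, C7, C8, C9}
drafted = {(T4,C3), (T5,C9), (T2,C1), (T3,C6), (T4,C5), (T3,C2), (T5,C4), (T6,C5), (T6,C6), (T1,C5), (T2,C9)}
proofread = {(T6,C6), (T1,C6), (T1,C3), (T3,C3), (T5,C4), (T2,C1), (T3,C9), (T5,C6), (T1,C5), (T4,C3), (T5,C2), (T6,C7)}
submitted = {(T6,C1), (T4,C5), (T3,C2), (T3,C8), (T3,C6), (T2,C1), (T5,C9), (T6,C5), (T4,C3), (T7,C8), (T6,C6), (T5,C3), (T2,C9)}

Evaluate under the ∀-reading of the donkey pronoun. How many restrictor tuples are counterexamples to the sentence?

8

"it" takes "a chapter" as antecedent — a donkey pronoun bound across the clause boundary.
Strong reading: for every (t,c) with drafted(t,c), proofread(t,c) ∧ submitted(t,c).
Restrictor pairs: (T1,C5) ✗  (T2,C1) ✓  (T2,C9) ✗  (T3,C2) ✗  (T3,C6) ✗  (T4,C3) ✓  (T4,C5) ✗  (T5,C4) ✗  (T5,C9) ✗  (T6,C5) ✗  (T6,C6) ✓
Counterexamples (restrictor pairs failing the scope): 8.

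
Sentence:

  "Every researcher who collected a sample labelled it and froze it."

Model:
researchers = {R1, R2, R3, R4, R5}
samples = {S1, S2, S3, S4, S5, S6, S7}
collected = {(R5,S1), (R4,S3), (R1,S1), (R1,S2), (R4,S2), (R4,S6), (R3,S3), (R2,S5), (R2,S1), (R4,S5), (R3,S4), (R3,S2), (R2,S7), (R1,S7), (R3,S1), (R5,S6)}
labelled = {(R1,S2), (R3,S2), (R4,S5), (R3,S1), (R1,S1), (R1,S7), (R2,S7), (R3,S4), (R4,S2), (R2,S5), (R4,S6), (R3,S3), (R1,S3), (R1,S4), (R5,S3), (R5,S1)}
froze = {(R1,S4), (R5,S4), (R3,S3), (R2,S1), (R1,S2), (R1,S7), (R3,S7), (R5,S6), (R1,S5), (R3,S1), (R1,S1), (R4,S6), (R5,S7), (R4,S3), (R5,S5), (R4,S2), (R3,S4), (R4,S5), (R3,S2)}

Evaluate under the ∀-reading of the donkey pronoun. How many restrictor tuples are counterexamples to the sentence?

"it" takes "a sample" as antecedent — a donkey pronoun bound across the clause boundary.
Strong reading: for every (r,s) with collected(r,s), labelled(r,s) ∧ froze(r,s).
Restrictor pairs: (R1,S1) ✓  (R1,S2) ✓  (R1,S7) ✓  (R2,S1) ✗  (R2,S5) ✗  (R2,S7) ✗  (R3,S1) ✓  (R3,S2) ✓  (R3,S3) ✓  (R3,S4) ✓  (R4,S2) ✓  (R4,S3) ✗  (R4,S5) ✓  (R4,S6) ✓  (R5,S1) ✗  (R5,S6) ✗
Counterexamples (restrictor pairs failing the scope): 6.

6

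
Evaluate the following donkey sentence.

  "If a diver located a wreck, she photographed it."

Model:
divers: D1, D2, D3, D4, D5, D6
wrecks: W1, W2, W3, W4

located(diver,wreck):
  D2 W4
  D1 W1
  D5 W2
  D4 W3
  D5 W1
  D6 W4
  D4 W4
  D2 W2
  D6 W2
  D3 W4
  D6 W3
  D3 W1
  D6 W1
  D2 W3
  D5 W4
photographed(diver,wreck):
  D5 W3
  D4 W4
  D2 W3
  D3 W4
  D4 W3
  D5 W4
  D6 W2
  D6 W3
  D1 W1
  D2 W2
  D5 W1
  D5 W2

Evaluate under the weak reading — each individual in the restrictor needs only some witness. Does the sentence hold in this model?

True

"it" takes "a wreck" as antecedent — a donkey pronoun bound across the clause boundary.
Weak reading: every diver d with some located-wreck has at least one located-wreck w such that photographed(d,w).
Per diver: D1:✓  D2:✓  D3:✓  D4:✓  D5:✓  D6:✓
Every diver in the restrictor has a witness.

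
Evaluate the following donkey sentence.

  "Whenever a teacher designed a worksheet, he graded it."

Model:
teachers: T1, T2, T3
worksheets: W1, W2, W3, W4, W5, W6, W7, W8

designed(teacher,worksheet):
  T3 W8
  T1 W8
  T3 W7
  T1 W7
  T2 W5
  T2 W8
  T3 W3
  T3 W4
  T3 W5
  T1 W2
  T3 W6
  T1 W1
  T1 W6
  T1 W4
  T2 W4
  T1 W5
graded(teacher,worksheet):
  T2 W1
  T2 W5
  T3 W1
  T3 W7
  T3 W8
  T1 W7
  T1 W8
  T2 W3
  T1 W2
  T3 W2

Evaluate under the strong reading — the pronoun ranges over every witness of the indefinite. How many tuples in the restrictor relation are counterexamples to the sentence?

"it" takes "a worksheet" as antecedent — a donkey pronoun bound across the clause boundary.
Strong reading: for every (t,w) with designed(t,w), graded(t,w).
Restrictor pairs: (T1,W1) ✗  (T1,W2) ✓  (T1,W4) ✗  (T1,W5) ✗  (T1,W6) ✗  (T1,W7) ✓  (T1,W8) ✓  (T2,W4) ✗  (T2,W5) ✓  (T2,W8) ✗  (T3,W3) ✗  (T3,W4) ✗  (T3,W5) ✗  (T3,W6) ✗  (T3,W7) ✓  (T3,W8) ✓
Counterexamples (restrictor pairs failing the scope): 10.

10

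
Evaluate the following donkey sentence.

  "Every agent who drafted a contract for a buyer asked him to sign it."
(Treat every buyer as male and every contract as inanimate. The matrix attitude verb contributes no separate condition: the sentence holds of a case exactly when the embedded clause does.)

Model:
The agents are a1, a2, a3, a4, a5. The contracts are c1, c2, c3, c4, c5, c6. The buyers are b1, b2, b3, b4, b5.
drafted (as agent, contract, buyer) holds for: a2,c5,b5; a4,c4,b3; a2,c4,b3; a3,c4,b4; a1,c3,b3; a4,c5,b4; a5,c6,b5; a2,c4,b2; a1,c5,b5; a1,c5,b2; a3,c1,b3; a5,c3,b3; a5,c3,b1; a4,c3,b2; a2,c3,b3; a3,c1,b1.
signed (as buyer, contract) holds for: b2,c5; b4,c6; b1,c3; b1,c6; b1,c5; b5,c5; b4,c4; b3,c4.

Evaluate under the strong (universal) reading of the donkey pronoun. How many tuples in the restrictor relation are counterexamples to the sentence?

"him" takes "a buyer" as antecedent and "it" takes "a contract"; both are donkey pronouns co-varying with the restrictor.
Strong reading: for every (a,c,b) with drafted(a,c,b), signed(b,c).
Restrictor triples: (a1,c3,b3)→signed(b3,c3) ✗  (a1,c5,b2)→signed(b2,c5) ✓  (a1,c5,b5)→signed(b5,c5) ✓  (a2,c3,b3)→signed(b3,c3) ✗  (a2,c4,b2)→signed(b2,c4) ✗  (a2,c4,b3)→signed(b3,c4) ✓  (a2,c5,b5)→signed(b5,c5) ✓  (a3,c1,b1)→signed(b1,c1) ✗  (a3,c1,b3)→signed(b3,c1) ✗  (a3,c4,b4)→signed(b4,c4) ✓  (a4,c3,b2)→signed(b2,c3) ✗  (a4,c4,b3)→signed(b3,c4) ✓  (a4,c5,b4)→signed(b4,c5) ✗  (a5,c3,b1)→signed(b1,c3) ✓  (a5,c3,b3)→signed(b3,c3) ✗  (a5,c6,b5)→signed(b5,c6) ✗
Counterexamples (restrictor triples failing the scope): 9.

9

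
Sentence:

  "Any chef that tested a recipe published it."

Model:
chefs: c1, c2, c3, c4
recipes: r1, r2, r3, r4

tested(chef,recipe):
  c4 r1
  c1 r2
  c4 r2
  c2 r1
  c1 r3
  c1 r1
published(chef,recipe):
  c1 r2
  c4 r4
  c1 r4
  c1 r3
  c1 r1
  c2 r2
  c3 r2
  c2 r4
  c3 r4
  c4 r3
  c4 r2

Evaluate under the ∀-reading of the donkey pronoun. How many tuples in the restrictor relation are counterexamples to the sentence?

2

"it" takes "a recipe" as antecedent — a donkey pronoun bound across the clause boundary.
Strong reading: for every (c,r) with tested(c,r), published(c,r).
Restrictor pairs: (c1,r1) ✓  (c1,r2) ✓  (c1,r3) ✓  (c2,r1) ✗  (c4,r1) ✗  (c4,r2) ✓
Counterexamples (restrictor pairs failing the scope): 2.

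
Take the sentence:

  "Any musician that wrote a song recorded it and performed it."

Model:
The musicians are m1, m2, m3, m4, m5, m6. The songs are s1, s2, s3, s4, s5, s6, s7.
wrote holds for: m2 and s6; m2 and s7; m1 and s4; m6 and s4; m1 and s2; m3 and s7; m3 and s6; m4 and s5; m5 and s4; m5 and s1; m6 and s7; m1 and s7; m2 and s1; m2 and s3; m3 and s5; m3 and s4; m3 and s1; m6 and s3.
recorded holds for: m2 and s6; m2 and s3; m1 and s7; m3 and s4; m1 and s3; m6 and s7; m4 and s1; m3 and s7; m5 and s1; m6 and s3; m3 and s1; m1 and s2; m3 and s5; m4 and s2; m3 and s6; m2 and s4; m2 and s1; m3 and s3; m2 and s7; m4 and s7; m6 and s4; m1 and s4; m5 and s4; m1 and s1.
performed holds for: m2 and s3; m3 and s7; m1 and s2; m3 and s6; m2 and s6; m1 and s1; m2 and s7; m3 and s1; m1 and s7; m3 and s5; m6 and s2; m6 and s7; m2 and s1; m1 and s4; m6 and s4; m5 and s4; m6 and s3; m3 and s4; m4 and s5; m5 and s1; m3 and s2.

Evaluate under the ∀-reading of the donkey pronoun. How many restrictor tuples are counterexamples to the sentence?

"it" takes "a song" as antecedent — a donkey pronoun bound across the clause boundary.
Strong reading: for every (m,s) with wrote(m,s), recorded(m,s) ∧ performed(m,s).
Restrictor pairs: (m1,s2) ✓  (m1,s4) ✓  (m1,s7) ✓  (m2,s1) ✓  (m2,s3) ✓  (m2,s6) ✓  (m2,s7) ✓  (m3,s1) ✓  (m3,s4) ✓  (m3,s5) ✓  (m3,s6) ✓  (m3,s7) ✓  (m4,s5) ✗  (m5,s1) ✓  (m5,s4) ✓  (m6,s3) ✓  (m6,s4) ✓  (m6,s7) ✓
Counterexamples (restrictor pairs failing the scope): 1.

1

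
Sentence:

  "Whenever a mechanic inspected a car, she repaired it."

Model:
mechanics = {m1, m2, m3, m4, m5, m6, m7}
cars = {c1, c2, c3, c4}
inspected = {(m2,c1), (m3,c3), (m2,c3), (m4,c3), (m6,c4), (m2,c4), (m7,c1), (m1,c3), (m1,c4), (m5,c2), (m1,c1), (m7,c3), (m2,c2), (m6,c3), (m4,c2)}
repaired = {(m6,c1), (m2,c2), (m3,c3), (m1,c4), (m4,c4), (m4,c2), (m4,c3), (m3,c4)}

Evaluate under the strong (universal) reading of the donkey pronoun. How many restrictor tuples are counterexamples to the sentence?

"it" takes "a car" as antecedent — a donkey pronoun bound across the clause boundary.
Strong reading: for every (m,c) with inspected(m,c), repaired(m,c).
Restrictor pairs: (m1,c1) ✗  (m1,c3) ✗  (m1,c4) ✓  (m2,c1) ✗  (m2,c2) ✓  (m2,c3) ✗  (m2,c4) ✗  (m3,c3) ✓  (m4,c2) ✓  (m4,c3) ✓  (m5,c2) ✗  (m6,c3) ✗  (m6,c4) ✗  (m7,c1) ✗  (m7,c3) ✗
Counterexamples (restrictor pairs failing the scope): 10.

10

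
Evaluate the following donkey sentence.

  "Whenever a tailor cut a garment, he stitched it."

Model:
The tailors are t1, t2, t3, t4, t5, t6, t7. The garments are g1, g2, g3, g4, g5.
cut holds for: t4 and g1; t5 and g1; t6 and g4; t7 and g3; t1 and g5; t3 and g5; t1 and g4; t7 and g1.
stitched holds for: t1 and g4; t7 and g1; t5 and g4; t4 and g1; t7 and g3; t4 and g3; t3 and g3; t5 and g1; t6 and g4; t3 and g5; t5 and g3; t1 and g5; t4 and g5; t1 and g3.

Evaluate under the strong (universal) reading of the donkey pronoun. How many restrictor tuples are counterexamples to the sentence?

0

"it" takes "a garment" as antecedent — a donkey pronoun bound across the clause boundary.
Strong reading: for every (t,g) with cut(t,g), stitched(t,g).
Restrictor pairs: (t1,g4) ✓  (t1,g5) ✓  (t3,g5) ✓  (t4,g1) ✓  (t5,g1) ✓  (t6,g4) ✓  (t7,g1) ✓  (t7,g3) ✓
Counterexamples (restrictor pairs failing the scope): 0.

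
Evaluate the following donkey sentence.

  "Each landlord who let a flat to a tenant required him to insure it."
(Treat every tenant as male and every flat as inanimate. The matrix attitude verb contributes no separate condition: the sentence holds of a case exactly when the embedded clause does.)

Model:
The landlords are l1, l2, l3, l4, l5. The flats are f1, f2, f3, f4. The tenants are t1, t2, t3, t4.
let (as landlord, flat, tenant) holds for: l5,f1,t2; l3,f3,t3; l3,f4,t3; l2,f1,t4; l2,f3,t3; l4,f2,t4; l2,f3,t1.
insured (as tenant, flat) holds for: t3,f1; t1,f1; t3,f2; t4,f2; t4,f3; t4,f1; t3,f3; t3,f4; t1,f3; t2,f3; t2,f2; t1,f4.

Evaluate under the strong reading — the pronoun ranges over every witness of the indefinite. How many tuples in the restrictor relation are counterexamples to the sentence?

1

"him" takes "a tenant" as antecedent and "it" takes "a flat"; both are donkey pronouns co-varying with the restrictor.
Strong reading: for every (l,f,t) with let(l,f,t), insured(t,f).
Restrictor triples: (l2,f1,t4)→insured(t4,f1) ✓  (l2,f3,t1)→insured(t1,f3) ✓  (l2,f3,t3)→insured(t3,f3) ✓  (l3,f3,t3)→insured(t3,f3) ✓  (l3,f4,t3)→insured(t3,f4) ✓  (l4,f2,t4)→insured(t4,f2) ✓  (l5,f1,t2)→insured(t2,f1) ✗
Counterexamples (restrictor triples failing the scope): 1.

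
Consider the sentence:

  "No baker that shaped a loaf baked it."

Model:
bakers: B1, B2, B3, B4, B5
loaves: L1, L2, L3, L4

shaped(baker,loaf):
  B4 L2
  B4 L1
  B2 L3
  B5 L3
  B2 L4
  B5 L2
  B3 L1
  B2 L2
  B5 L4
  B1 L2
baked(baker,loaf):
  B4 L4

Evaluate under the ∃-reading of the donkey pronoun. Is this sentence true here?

"it" takes "a loaf" as antecedent — a donkey pronoun bound across the clause boundary.
Truth condition: for no (b,l) with shaped(b,l) does baked(b,l) hold.
Restrictor pairs — does the scope hold? (B1,L2):fails  (B2,L2):fails  (B2,L3):fails  (B2,L4):fails  (B3,L1):fails  (B4,L1):fails  (B4,L2):fails  (B5,L2):fails  (B5,L3):fails  (B5,L4):fails
Scope holds for no restrictor pair, so the sentence is true.

True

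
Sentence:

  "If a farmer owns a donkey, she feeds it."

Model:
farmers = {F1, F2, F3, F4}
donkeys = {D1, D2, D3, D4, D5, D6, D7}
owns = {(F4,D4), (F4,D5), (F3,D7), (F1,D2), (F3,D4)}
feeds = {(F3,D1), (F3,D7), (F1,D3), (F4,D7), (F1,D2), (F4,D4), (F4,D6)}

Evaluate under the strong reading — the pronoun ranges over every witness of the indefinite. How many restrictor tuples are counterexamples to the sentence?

"it" takes "a donkey" as antecedent — a donkey pronoun bound across the clause boundary.
Strong reading: for every (f,d) with owns(f,d), feeds(f,d).
Restrictor pairs: (F1,D2) ✓  (F3,D4) ✗  (F3,D7) ✓  (F4,D4) ✓  (F4,D5) ✗
Counterexamples (restrictor pairs failing the scope): 2.

2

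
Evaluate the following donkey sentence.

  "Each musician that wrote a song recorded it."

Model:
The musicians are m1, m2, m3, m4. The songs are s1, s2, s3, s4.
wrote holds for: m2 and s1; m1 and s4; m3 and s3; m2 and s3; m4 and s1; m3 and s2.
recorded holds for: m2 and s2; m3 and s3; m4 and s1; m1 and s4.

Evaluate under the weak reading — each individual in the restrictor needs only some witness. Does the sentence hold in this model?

False

"it" takes "a song" as antecedent — a donkey pronoun bound across the clause boundary.
Weak reading: every musician m with some wrote-song has at least one wrote-song s such that recorded(m,s).
Per musician: m1:✓  m2:✗  m3:✓  m4:✓
m2 has no witness among its wrote-songs.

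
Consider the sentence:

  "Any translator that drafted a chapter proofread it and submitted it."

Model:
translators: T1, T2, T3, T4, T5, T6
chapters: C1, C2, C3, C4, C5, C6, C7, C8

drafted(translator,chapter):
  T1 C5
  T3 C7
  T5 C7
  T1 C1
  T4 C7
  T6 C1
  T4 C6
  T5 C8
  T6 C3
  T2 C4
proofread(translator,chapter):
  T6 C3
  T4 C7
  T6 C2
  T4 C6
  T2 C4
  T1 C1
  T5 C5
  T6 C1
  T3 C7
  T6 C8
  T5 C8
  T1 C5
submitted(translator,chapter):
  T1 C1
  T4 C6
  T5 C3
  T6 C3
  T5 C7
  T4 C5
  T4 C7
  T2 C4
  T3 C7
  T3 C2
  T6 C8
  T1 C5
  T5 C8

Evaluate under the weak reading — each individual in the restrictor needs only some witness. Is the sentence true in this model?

True

"it" takes "a chapter" as antecedent — a donkey pronoun bound across the clause boundary.
Weak reading: every translator t with some drafted-chapter has at least one drafted-chapter c such that proofread(t,c) ∧ submitted(t,c).
Per translator: T1:✓  T2:✓  T3:✓  T4:✓  T5:✓  T6:✓
Every translator in the restrictor has a witness.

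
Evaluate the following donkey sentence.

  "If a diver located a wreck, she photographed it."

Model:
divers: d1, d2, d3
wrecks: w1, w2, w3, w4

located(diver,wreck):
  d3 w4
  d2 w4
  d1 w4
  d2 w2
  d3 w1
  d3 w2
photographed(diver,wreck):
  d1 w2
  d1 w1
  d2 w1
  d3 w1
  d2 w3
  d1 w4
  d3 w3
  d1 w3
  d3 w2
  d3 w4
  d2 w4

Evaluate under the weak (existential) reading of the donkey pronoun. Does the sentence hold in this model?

"it" takes "a wreck" as antecedent — a donkey pronoun bound across the clause boundary.
Weak reading: every diver d with some located-wreck has at least one located-wreck w such that photographed(d,w).
Per diver: d1:✓  d2:✓  d3:✓
Every diver in the restrictor has a witness.

True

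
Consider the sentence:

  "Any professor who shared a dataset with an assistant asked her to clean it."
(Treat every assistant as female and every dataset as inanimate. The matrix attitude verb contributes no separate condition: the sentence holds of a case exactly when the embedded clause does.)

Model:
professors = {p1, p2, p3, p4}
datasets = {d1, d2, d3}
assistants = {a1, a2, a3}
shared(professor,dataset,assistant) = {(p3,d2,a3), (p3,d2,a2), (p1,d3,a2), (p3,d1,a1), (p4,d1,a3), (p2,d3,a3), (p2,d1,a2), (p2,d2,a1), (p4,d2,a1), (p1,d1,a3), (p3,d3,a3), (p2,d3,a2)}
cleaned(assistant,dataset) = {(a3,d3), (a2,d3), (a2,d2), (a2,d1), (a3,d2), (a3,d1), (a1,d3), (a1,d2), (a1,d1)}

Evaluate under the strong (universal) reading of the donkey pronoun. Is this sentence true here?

True

"her" takes "an assistant" as antecedent and "it" takes "a dataset"; both are donkey pronouns co-varying with the restrictor.
Strong reading: for every (p,d,a) with shared(p,d,a), cleaned(a,d).
Restrictor triples: (p1,d1,a3)→cleaned(a3,d1) ✓  (p1,d3,a2)→cleaned(a2,d3) ✓  (p2,d1,a2)→cleaned(a2,d1) ✓  (p2,d2,a1)→cleaned(a1,d2) ✓  (p2,d3,a2)→cleaned(a2,d3) ✓  (p2,d3,a3)→cleaned(a3,d3) ✓  (p3,d1,a1)→cleaned(a1,d1) ✓  (p3,d2,a2)→cleaned(a2,d2) ✓  (p3,d2,a3)→cleaned(a3,d2) ✓  (p3,d3,a3)→cleaned(a3,d3) ✓  (p4,d1,a3)→cleaned(a3,d1) ✓  (p4,d2,a1)→cleaned(a1,d2) ✓
Every restrictor triple satisfies the scope.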